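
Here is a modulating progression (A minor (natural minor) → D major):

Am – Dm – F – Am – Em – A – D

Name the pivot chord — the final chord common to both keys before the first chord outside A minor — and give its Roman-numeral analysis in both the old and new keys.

Em — v in A minor, ii in D major

Chords diatonic to A minor: Am, Bdim, C, Dm, Em, F, G.
Reading the progression, the first chord not in that set is A, so the modulation leaves A minor there.
The chord immediately before A is Em, which is diatonic to both keys: v in A minor and ii in D major.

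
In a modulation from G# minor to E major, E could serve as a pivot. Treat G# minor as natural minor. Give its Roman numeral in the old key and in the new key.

The scale of G# minor (natural minor) is G# A# B C# D# E F#; E is degree 6, and the triad built there (E-G#-B) is major, so it is VI.
The scale of E major is E F# G# A B C# D#; E is degree 1, and the triad built there (E-G#-B) is major, so it is I.

VI in G# minor; I in E major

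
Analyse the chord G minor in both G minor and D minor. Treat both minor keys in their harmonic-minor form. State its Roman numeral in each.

The scale of G minor (harmonic minor) is G A B♭ C D E♭ F♯; G is degree 1, and the triad built there (G-B♭-D) is minor, so it is i.
The scale of D minor (harmonic minor) is D E F G A B♭ C♯; G is degree 4, and the triad built there (G-B♭-D) is minor, so it is iv.

i in G minor; iv in D minor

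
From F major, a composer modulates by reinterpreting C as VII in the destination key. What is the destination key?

D minor

The numeral VII denotes a major triad on scale degree 7. With C on degree 7, the tonic of the new key is D.
Degree 7 carries a major triad in natural-minor keys, so the destination is D minor.
Check: the diatonic triads of D minor (natural minor) are Dm (i), Edim (ii°), F (III), Gm (iv), Am (v), B♭ (VI), C (VII) — C is indeed VII.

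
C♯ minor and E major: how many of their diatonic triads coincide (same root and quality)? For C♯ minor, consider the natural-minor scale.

7

Diatonic triads of C♯ minor (natural minor): C♯m (i), D♯dim (ii°), E (III), F♯m (iv), G♯m (v), A (VI), B (VII).
Diatonic triads of E major: E (I), F♯m (ii), G♯m (iii), A (IV), B (V), C♯m (vi), D♯dim (vii°).
Matching root and quality in both lists: C♯m, D♯dim, E, F♯m, G♯m, A, B.
That gives 7 common triads.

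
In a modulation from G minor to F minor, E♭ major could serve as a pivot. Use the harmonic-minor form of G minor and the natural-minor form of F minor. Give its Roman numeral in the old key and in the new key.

VI in G minor; VII in F minor

The scale of G minor (harmonic minor) is G A B♭ C D E♭ F♯; E♭ is degree 6, and the triad built there (E♭-G-B♭) is major, so it is VI.
The scale of F minor (natural minor) is F G A♭ B♭ C D♭ E♭; E♭ is degree 7, and the triad built there (E♭-G-B♭) is major, so it is VII.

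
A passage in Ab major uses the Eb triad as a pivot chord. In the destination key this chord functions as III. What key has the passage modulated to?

The numeral III denotes a major triad on scale degree 3. With Eb on degree 3, the tonic of the new key is C.
Degree 3 carries a major triad in natural-minor keys, so the destination is C minor.
Check: the diatonic triads of C minor (natural minor) are Cm (i), Ddim (ii°), Eb (III), Fm (iv), Gm (v), Ab (VI), Bb (VII) — Eb is indeed III.

C minor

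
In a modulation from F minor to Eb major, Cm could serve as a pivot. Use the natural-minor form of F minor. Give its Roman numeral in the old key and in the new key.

v in F minor; vi in Eb major

The scale of F minor (natural minor) is F G Ab Bb C Db Eb; C is degree 5, and the triad built there (C-Eb-G) is minor, so it is v.
The scale of Eb major is Eb F G Ab Bb C D; C is degree 6, and the triad built there (C-Eb-G) is minor, so it is vi.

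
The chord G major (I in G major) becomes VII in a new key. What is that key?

A minor

The numeral VII denotes a major triad on scale degree 7. With G on degree 7, the tonic of the new key is A.
Degree 7 carries a major triad in natural-minor keys, so the destination is A minor.
Check: the diatonic triads of A minor (natural minor) are Am (i), Bdim (ii°), C (III), Dm (iv), Em (v), F (VI), G (VII) — G major is indeed VII.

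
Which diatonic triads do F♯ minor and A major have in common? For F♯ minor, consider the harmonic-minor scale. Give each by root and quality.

F♯m, G♯dim, Bm, D

Triads in F♯ minor (harmonic minor): F♯m (i), G♯dim (ii°), Aaug (III+), Bm (iv), C♯ (V), D (VI), E♯dim (vii°).
Triads in A major: A (I), Bm (ii), C♯m (iii), D (IV), E (V), F♯m (vi), G♯dim (vii°).
Shared triads with their functions: F♯m (i in F♯ minor, vi in A major); G♯dim (ii° in F♯ minor, vii° in A major); Bm (iv in F♯ minor, ii in A major); D (VI in F♯ minor, IV in A major).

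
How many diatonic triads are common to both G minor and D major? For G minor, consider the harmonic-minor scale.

Diatonic triads of G minor (harmonic minor): G minor (i), A diminished (ii°), Bb augmented (III+), C minor (iv), D major (V), Eb major (VI), F# diminished (vii°).
Diatonic triads of D major: D major (I), E minor (ii), F# minor (iii), G major (IV), A major (V), B minor (vi), C# diminished (vii°).
Matching root and quality in both lists: D major.
That gives 1 common triad.

1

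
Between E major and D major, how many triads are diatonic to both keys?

Diatonic triads of E major: E (I), F#m (ii), G#m (iii), A (IV), B (V), C#m (vi), D#dim (vii°).
Diatonic triads of D major: D (I), Em (ii), F#m (iii), G (IV), A (V), Bm (vi), C#dim (vii°).
Matching root and quality in both lists: F#m, A.
That gives 2 common triads.

2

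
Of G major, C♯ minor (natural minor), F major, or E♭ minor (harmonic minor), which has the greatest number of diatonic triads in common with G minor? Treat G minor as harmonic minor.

G major

Triads of G minor (harmonic minor): Gm (i), Adim (ii°), B♭aug (III+), Cm (iv), D (V), E♭ (VI), F♯dim (vii°).
G major shares 2: D, F♯dim.
C♯ minor (natural minor) shares 0: none.
F major shares 1: Gm.
E♭ minor (harmonic minor) shares 0: none.
The most common triads (2) are shared with G major.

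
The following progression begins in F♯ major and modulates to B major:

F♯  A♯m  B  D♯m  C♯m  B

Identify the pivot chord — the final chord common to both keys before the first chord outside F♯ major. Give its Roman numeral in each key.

D♯m — vi in F♯ major, iii in B major

Chords diatonic to F♯ major: F♯, G♯m, A♯m, B, C♯, D♯m, E♯dim.
Reading the progression, the first chord not in that set is C♯m, so the modulation leaves F♯ major there.
The chord immediately before C♯m is D♯m, which is diatonic to both keys: vi in F♯ major and iii in B major.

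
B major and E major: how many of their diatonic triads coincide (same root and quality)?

4

Diatonic triads of B major: B (I), C#m (ii), D#m (iii), E (IV), F# (V), G#m (vi), A#dim (vii°).
Diatonic triads of E major: E (I), F#m (ii), G#m (iii), A (IV), B (V), C#m (vi), D#dim (vii°).
Matching root and quality in both lists: B, C#m, E, G#m.
That gives 4 common triads.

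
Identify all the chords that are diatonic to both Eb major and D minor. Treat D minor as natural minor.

Gm, Bb

Triads in Eb major: Eb (I), Fm (ii), Gm (iii), Ab (IV), Bb (V), Cm (vi), Ddim (vii°).
Triads in D minor (natural minor): Dm (i), Edim (ii°), F (III), Gm (iv), Am (v), Bb (VI), C (VII).
Shared triads with their functions: Gm (iii in Eb major, iv in D minor); Bb (V in Eb major, VI in D minor).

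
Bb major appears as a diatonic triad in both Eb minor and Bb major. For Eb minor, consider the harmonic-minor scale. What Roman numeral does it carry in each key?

V in Eb minor; I in Bb major

The scale of Eb minor (harmonic minor) is Eb F Gb Ab Bb Cb D; Bb is degree 5, and the triad built there (Bb-D-F) is major, so it is V.
The scale of Bb major is Bb C D Eb F G A; Bb is degree 1, and the triad built there (Bb-D-F) is major, so it is I.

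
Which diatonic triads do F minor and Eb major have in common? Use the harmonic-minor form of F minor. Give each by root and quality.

Triads in F minor (harmonic minor): Fm (i), Gdim (ii°), Abaug (III+), Bbm (iv), C (V), Db (VI), Edim (vii°).
Triads in Eb major: Eb (I), Fm (ii), Gm (iii), Ab (IV), Bb (V), Cm (vi), Ddim (vii°).
Shared triads with their functions: Fm (i in F minor, ii in Eb major).

Fm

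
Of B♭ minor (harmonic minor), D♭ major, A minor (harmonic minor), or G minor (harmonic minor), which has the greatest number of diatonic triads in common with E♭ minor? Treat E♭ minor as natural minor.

Triads of E♭ minor (natural minor): E♭m (i), Fdim (ii°), G♭ (III), A♭m (iv), B♭m (v), C♭ (VI), D♭ (VII).
B♭ minor (harmonic minor) shares 3: E♭m, G♭, B♭m.
D♭ major shares 4: E♭m, G♭, B♭m, D♭.
A minor (harmonic minor) shares 0: none.
G minor (harmonic minor) shares 0: none.
The most common triads (4) are shared with D♭ major.

D♭ major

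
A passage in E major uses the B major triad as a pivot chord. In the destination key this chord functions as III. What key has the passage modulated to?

G# minor

The numeral III denotes a major triad on scale degree 3. With B on degree 3, the tonic of the new key is G#.
Degree 3 carries a major triad in natural-minor keys, so the destination is G# minor.
Check: the diatonic triads of G# minor (natural minor) are G#m (i), A#dim (ii°), B (III), C#m (iv), D#m (v), E (VI), F# (VII) — B major is indeed III.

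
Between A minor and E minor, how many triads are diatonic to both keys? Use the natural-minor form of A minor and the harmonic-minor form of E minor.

Diatonic triads of A minor (natural minor): Am (i), Bdim (ii°), C (III), Dm (iv), Em (v), F (VI), G (VII).
Diatonic triads of E minor (harmonic minor): Em (i), F♯dim (ii°), Gaug (III+), Am (iv), B (V), C (VI), D♯dim (vii°).
Matching root and quality in both lists: Am, C, Em.
That gives 3 common triads.

3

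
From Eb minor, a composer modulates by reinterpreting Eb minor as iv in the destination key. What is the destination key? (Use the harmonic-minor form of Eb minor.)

Bb minor

The numeral iv denotes a minor triad on scale degree 4. With Eb on degree 4, the tonic of the new key is Bb.
Degree 4 carries a minor triad in minor keys, so the destination is Bb minor.
Check: the diatonic triads of Bb minor (natural minor) are Bbm (i), Cdim (ii°), Db (III), Ebm (iv), Fm (v), Gb (VI), Ab (VII) — Eb minor is indeed iv.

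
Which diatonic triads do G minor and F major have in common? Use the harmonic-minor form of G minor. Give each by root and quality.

Triads in G minor (harmonic minor): Gm (i), Adim (ii°), Bbaug (III+), Cm (iv), D (V), Eb (VI), F#dim (vii°).
Triads in F major: F (I), Gm (ii), Am (iii), Bb (IV), C (V), Dm (vi), Edim (vii°).
Shared triads with their functions: Gm (i in G minor, ii in F major).

Gm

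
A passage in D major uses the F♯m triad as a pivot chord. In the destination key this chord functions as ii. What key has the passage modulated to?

The numeral ii denotes a minor triad on scale degree 2. With F♯ on degree 2, the tonic of the new key is E.
Degree 2 carries a minor triad in major keys, so the destination is E major.
Check: the diatonic triads of E major are E (I), F♯m (ii), G♯m (iii), A (IV), B (V), C♯m (vi), D♯dim (vii°) — F♯m is indeed ii.

E major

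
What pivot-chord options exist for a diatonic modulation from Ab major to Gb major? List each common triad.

Triads in Ab major: Ab (I), Bbm (ii), Cm (iii), Db (IV), Eb (V), Fm (vi), Gdim (vii°).
Triads in Gb major: Gb (I), Abm (ii), Bbm (iii), Cb (IV), Db (V), Ebm (vi), Fdim (vii°).
Shared triads with their functions: Bbm (ii in Ab major, iii in Gb major); Db (IV in Ab major, V in Gb major).

Bbm, Db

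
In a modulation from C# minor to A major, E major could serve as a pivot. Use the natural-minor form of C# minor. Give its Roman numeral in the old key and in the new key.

The scale of C# minor (natural minor) is C# D# E F# G# A B; E is degree 3, and the triad built there (E-G#-B) is major, so it is III.
The scale of A major is A B C# D E F# G#; E is degree 5, and the triad built there (E-G#-B) is major, so it is V.

III in C# minor; V in A major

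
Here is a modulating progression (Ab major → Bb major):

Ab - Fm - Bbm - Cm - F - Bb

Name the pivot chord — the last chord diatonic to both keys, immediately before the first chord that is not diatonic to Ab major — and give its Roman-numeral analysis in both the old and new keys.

Chords diatonic to Ab major: Ab, Bbm, Cm, Db, Eb, Fm, Gdim.
Reading the progression, the first chord not in that set is F, so the modulation leaves Ab major there.
The chord immediately before F is Cm, which is diatonic to both keys: iii in Ab major and ii in Bb major.

Cm — iii in Ab major, ii in Bb major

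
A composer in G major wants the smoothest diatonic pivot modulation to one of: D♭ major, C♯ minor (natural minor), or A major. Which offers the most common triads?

A major

Triads of G major: G (I), Am (ii), Bm (iii), C (IV), D (V), Em (vi), F♯dim (vii°).
D♭ major shares 0: none.
C♯ minor (natural minor) shares 0: none.
A major shares 2: Bm, D.
The most common triads (2) are shared with A major.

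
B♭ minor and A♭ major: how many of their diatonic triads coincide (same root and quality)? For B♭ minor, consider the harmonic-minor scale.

1

Diatonic triads of B♭ minor (harmonic minor): B♭ minor (i), C diminished (ii°), D♭ augmented (III+), E♭ minor (iv), F major (V), G♭ major (VI), A diminished (vii°).
Diatonic triads of A♭ major: A♭ major (I), B♭ minor (ii), C minor (iii), D♭ major (IV), E♭ major (V), F minor (vi), G diminished (vii°).
Matching root and quality in both lists: B♭ minor.
That gives 1 common triad.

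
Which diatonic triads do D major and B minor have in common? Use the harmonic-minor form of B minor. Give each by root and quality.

Triads in D major: D major (I), E minor (ii), F# minor (iii), G major (IV), A major (V), B minor (vi), C# diminished (vii°).
Triads in B minor (harmonic minor): B minor (i), C# diminished (ii°), D augmented (III+), E minor (iv), F# major (V), G major (VI), A# diminished (vii°).
Shared triads with their functions: E minor (ii in D major, iv in B minor); G major (IV in D major, VI in B minor); B minor (vi in D major, i in B minor); C# diminished (vii° in D major, ii° in B minor).

Em, G, Bm, C#dim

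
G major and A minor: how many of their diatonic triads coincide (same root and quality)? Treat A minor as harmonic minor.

Diatonic triads of G major: G (I), Am (ii), Bm (iii), C (IV), D (V), Em (vi), F#dim (vii°).
Diatonic triads of A minor (harmonic minor): Am (i), Bdim (ii°), Caug (III+), Dm (iv), E (V), F (VI), G#dim (vii°).
Matching root and quality in both lists: Am.
That gives 1 common triad.

1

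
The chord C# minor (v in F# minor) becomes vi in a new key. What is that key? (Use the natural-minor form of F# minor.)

E major

The numeral vi denotes a minor triad on scale degree 6. With C# on degree 6, the tonic of the new key is E.
Degree 6 carries a minor triad in major keys, so the destination is E major.
Check: the diatonic triads of E major are E (I), F#m (ii), G#m (iii), A (IV), B (V), C#m (vi), D#dim (vii°) — C# minor is indeed vi.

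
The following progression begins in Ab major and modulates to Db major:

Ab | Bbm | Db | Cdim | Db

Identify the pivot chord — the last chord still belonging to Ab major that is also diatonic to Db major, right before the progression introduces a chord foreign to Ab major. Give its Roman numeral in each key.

Db — IV in Ab major, I in Db major

Chords diatonic to Ab major: Ab, Bbm, Cm, Db, Eb, Fm, Gdim.
Reading the progression, the first chord not in that set is Cdim, so the modulation leaves Ab major there.
The chord immediately before Cdim is Db, which is diatonic to both keys: IV in Ab major and I in Db major.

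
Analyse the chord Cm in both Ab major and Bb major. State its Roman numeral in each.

iii in Ab major; ii in Bb major

The scale of Ab major is Ab Bb C Db Eb F G; C is degree 3, and the triad built there (C-Eb-G) is minor, so it is iii.
The scale of Bb major is Bb C D Eb F G A; C is degree 2, and the triad built there (C-Eb-G) is minor, so it is ii.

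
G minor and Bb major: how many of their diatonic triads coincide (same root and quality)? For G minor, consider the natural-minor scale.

Diatonic triads of G minor (natural minor): Gm (i), Adim (ii°), Bb (III), Cm (iv), Dm (v), Eb (VI), F (VII).
Diatonic triads of Bb major: Bb (I), Cm (ii), Dm (iii), Eb (IV), F (V), Gm (vi), Adim (vii°).
Matching root and quality in both lists: Gm, Adim, Bb, Cm, Dm, Eb, F.
That gives 7 common triads.

7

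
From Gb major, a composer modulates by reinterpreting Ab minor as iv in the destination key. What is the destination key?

The numeral iv denotes a minor triad on scale degree 4. With Ab on degree 4, the tonic of the new key is Eb.
Degree 4 carries a minor triad in minor keys, so the destination is Eb minor.
Check: the diatonic triads of Eb minor (natural minor) are Ebm (i), Fdim (ii°), Gb (III), Abm (iv), Bbm (v), Cb (VI), Db (VII) — Ab minor is indeed iv.

Eb minor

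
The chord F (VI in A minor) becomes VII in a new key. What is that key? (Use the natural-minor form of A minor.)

The numeral VII denotes a major triad on scale degree 7. With F on degree 7, the tonic of the new key is G.
Degree 7 carries a major triad in natural-minor keys, so the destination is G minor.
Check: the diatonic triads of G minor (natural minor) are Gm (i), Adim (ii°), Bb (III), Cm (iv), Dm (v), Eb (VI), F (VII) — F is indeed VII.

G minor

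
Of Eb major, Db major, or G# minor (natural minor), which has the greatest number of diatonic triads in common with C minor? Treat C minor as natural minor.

Eb major

Triads of C minor (natural minor): C minor (i), D diminished (ii°), Eb major (III), F minor (iv), G minor (v), Ab major (VI), Bb major (VII).
Eb major shares 7: Cm, Ddim, Eb, Fm, Gm, Ab, Bb.
Db major shares 2: Fm, Ab.
G# minor (natural minor) shares 0: none.
The most common triads (7) are shared with Eb major.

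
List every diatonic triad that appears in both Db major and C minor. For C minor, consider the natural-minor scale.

Triads in Db major: Db (I), Ebm (ii), Fm (iii), Gb (IV), Ab (V), Bbm (vi), Cdim (vii°).
Triads in C minor (natural minor): Cm (i), Ddim (ii°), Eb (III), Fm (iv), Gm (v), Ab (VI), Bb (VII).
Shared triads with their functions: Fm (iii in Db major, iv in C minor); Ab (V in Db major, VI in C minor).

Fm, Ab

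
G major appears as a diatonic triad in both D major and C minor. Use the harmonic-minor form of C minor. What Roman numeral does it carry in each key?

The scale of D major is D E F# G A B C#; G is degree 4, and the triad built there (G-B-D) is major, so it is IV.
The scale of C minor (harmonic minor) is C D Eb F G Ab B; G is degree 5, and the triad built there (G-B-D) is major, so it is V.

IV in D major; V in C minor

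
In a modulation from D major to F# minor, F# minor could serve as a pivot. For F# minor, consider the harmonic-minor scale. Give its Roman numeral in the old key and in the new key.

The scale of D major is D E F# G A B C#; F# is degree 3, and the triad built there (F#-A-C#) is minor, so it is iii.
The scale of F# minor (harmonic minor) is F# G# A B C# D E#; F# is degree 1, and the triad built there (F#-A-C#) is minor, so it is i.

iii in D major; i in F# minor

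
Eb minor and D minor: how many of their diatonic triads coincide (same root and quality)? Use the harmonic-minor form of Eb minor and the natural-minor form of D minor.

1

Diatonic triads of Eb minor (harmonic minor): Ebm (i), Fdim (ii°), Gbaug (III+), Abm (iv), Bb (V), Cb (VI), Ddim (vii°).
Diatonic triads of D minor (natural minor): Dm (i), Edim (ii°), F (III), Gm (iv), Am (v), Bb (VI), C (VII).
Matching root and quality in both lists: Bb.
That gives 1 common triad.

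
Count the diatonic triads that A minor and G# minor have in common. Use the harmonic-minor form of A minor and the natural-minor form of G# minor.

Diatonic triads of A minor (harmonic minor): Am (i), Bdim (ii°), Caug (III+), Dm (iv), E (V), F (VI), G#dim (vii°).
Diatonic triads of G# minor (natural minor): G#m (i), A#dim (ii°), B (III), C#m (iv), D#m (v), E (VI), F# (VII).
Matching root and quality in both lists: E.
That gives 1 common triad.

1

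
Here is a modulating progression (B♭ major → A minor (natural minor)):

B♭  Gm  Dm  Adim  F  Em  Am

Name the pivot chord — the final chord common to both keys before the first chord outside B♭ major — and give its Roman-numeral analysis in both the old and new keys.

F — V in B♭ major, VI in A minor

Chords diatonic to B♭ major: B♭, Cm, Dm, E♭, F, Gm, Adim.
Reading the progression, the first chord not in that set is Em, so the modulation leaves B♭ major there.
The chord immediately before Em is F, which is diatonic to both keys: V in B♭ major and VI in A minor.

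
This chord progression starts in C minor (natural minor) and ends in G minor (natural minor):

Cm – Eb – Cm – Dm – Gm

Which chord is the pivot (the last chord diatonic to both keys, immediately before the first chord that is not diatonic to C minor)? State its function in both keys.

Chords diatonic to C minor: Cm, Ddim, Eb, Fm, Gm, Ab, Bb.
Reading the progression, the first chord not in that set is Dm, so the modulation leaves C minor there.
The chord immediately before Dm is Cm, which is diatonic to both keys: i in C minor and iv in G minor.

Cm — i in C minor, iv in G minor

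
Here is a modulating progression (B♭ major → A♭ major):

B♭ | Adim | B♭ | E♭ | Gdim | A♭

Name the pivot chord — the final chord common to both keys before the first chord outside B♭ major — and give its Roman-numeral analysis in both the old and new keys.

Chords diatonic to B♭ major: B♭, Cm, Dm, E♭, F, Gm, Adim.
Reading the progression, the first chord not in that set is Gdim, so the modulation leaves B♭ major there.
The chord immediately before Gdim is E♭, which is diatonic to both keys: IV in B♭ major and V in A♭ major.

E♭ — IV in B♭ major, V in A♭ major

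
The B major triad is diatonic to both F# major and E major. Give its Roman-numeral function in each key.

IV in F# major; V in E major

The scale of F# major is F# G# A# B C# D# E#; B is degree 4, and the triad built there (B-D#-F#) is major, so it is IV.
The scale of E major is E F# G# A B C# D#; B is degree 5, and the triad built there (B-D#-F#) is major, so it is V.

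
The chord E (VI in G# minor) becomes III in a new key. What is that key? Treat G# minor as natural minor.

The numeral III denotes a major triad on scale degree 3. With E on degree 3, the tonic of the new key is C#.
Degree 3 carries a major triad in natural-minor keys, so the destination is C# minor.
Check: the diatonic triads of C# minor (natural minor) are C#m (i), D#dim (ii°), E (III), F#m (iv), G#m (v), A (VI), B (VII) — E is indeed III.

C# minor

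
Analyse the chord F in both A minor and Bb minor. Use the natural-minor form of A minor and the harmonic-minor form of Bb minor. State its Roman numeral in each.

VI in A minor; V in Bb minor

The scale of A minor (natural minor) is A B C D E F G; F is degree 6, and the triad built there (F-A-C) is major, so it is VI.
The scale of Bb minor (harmonic minor) is Bb C Db Eb F Gb A; F is degree 5, and the triad built there (F-A-C) is major, so it is V.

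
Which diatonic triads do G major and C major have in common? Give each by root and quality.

Triads in G major: G (I), Am (ii), Bm (iii), C (IV), D (V), Em (vi), F♯dim (vii°).
Triads in C major: C (I), Dm (ii), Em (iii), F (IV), G (V), Am (vi), Bdim (vii°).
Shared triads with their functions: G (I in G major, V in C major); Am (ii in G major, vi in C major); C (IV in G major, I in C major); Em (vi in G major, iii in C major).

G, Am, C, Em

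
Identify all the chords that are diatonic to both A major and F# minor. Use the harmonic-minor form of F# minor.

Bm, D, F#m, G#dim

Triads in A major: A (I), Bm (ii), C#m (iii), D (IV), E (V), F#m (vi), G#dim (vii°).
Triads in F# minor (harmonic minor): F#m (i), G#dim (ii°), Aaug (III+), Bm (iv), C# (V), D (VI), E#dim (vii°).
Shared triads with their functions: Bm (ii in A major, iv in F# minor); D (IV in A major, VI in F# minor); F#m (vi in A major, i in F# minor); G#dim (vii° in A major, ii° in F# minor).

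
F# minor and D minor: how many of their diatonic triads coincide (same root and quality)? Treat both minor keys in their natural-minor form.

Diatonic triads of F# minor (natural minor): F#m (i), G#dim (ii°), A (III), Bm (iv), C#m (v), D (VI), E (VII).
Diatonic triads of D minor (natural minor): Dm (i), Edim (ii°), F (III), Gm (iv), Am (v), Bb (VI), C (VII).
No triad has the same root and quality in both keys.

0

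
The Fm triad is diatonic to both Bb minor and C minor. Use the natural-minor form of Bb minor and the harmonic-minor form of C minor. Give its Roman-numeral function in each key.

v in Bb minor; iv in C minor

The scale of Bb minor (natural minor) is Bb C Db Eb F Gb Ab; F is degree 5, and the triad built there (F-Ab-C) is minor, so it is v.
The scale of C minor (harmonic minor) is C D Eb F G Ab B; F is degree 4, and the triad built there (F-Ab-C) is minor, so it is iv.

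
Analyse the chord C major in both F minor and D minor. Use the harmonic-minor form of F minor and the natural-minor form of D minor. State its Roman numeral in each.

V in F minor; VII in D minor

The scale of F minor (harmonic minor) is F G Ab Bb C Db E; C is degree 5, and the triad built there (C-E-G) is major, so it is V.
The scale of D minor (natural minor) is D E F G A Bb C; C is degree 7, and the triad built there (C-E-G) is major, so it is VII.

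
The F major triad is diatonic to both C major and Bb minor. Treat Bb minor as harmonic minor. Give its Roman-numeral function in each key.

IV in C major; V in Bb minor

The scale of C major is C D E F G A B; F is degree 4, and the triad built there (F-A-C) is major, so it is IV.
The scale of Bb minor (harmonic minor) is Bb C Db Eb F Gb A; F is degree 5, and the triad built there (F-A-C) is major, so it is V.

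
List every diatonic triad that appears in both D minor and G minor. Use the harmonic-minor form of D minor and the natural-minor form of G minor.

Triads in D minor (harmonic minor): D minor (i), E diminished (ii°), F augmented (III+), G minor (iv), A major (V), Bb major (VI), C# diminished (vii°).
Triads in G minor (natural minor): G minor (i), A diminished (ii°), Bb major (III), C minor (iv), D minor (v), Eb major (VI), F major (VII).
Shared triads with their functions: D minor (i in D minor, v in G minor); G minor (iv in D minor, i in G minor); Bb major (VI in D minor, III in G minor).

Dm, Gm, Bb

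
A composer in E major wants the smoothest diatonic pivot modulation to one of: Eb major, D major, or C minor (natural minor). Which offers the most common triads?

D major

Triads of E major: E (I), F#m (ii), G#m (iii), A (IV), B (V), C#m (vi), D#dim (vii°).
Eb major shares 0: none.
D major shares 2: F#m, A.
C minor (natural minor) shares 0: none.
The most common triads (2) are shared with D major.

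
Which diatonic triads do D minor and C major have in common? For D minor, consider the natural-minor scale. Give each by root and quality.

Dm, F, Am, C

Triads in D minor (natural minor): D minor (i), E diminished (ii°), F major (III), G minor (iv), A minor (v), B♭ major (VI), C major (VII).
Triads in C major: C major (I), D minor (ii), E minor (iii), F major (IV), G major (V), A minor (vi), B diminished (vii°).
Shared triads with their functions: D minor (i in D minor, ii in C major); F major (III in D minor, IV in C major); A minor (v in D minor, vi in C major); C major (VII in D minor, I in C major).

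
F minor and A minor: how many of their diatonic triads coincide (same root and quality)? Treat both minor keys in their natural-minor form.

Diatonic triads of F minor (natural minor): Fm (i), Gdim (ii°), A♭ (III), B♭m (iv), Cm (v), D♭ (VI), E♭ (VII).
Diatonic triads of A minor (natural minor): Am (i), Bdim (ii°), C (III), Dm (iv), Em (v), F (VI), G (VII).
No triad has the same root and quality in both keys.

0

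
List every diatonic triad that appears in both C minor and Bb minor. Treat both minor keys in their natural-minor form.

Fm, Ab

Triads in C minor (natural minor): Cm (i), Ddim (ii°), Eb (III), Fm (iv), Gm (v), Ab (VI), Bb (VII).
Triads in Bb minor (natural minor): Bbm (i), Cdim (ii°), Db (III), Ebm (iv), Fm (v), Gb (VI), Ab (VII).
Shared triads with their functions: Fm (iv in C minor, v in Bb minor); Ab (VI in C minor, VII in Bb minor).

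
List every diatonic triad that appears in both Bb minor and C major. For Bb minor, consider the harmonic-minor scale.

Triads in Bb minor (harmonic minor): Bbm (i), Cdim (ii°), Dbaug (III+), Ebm (iv), F (V), Gb (VI), Adim (vii°).
Triads in C major: C (I), Dm (ii), Em (iii), F (IV), G (V), Am (vi), Bdim (vii°).
Shared triads with their functions: F (V in Bb minor, IV in C major).

F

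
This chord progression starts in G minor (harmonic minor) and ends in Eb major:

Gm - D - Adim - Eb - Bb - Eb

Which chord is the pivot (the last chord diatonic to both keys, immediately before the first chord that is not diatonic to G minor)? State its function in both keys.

Eb — VI in G minor, I in Eb major

Chords diatonic to G minor: Gm, Adim, Bbaug, Cm, D, Eb, F#dim.
Reading the progression, the first chord not in that set is Bb, so the modulation leaves G minor there.
The chord immediately before Bb is Eb, which is diatonic to both keys: VI in G minor and I in Eb major.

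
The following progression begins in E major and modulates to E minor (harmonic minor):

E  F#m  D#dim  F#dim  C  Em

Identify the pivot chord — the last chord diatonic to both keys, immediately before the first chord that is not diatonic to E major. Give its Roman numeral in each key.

D#dim — vii° in E major, vii° in E minor

Chords diatonic to E major: E, F#m, G#m, A, B, C#m, D#dim.
Reading the progression, the first chord not in that set is F#dim, so the modulation leaves E major there.
The chord immediately before F#dim is D#dim, which is diatonic to both keys: vii° in E major and vii° in E minor.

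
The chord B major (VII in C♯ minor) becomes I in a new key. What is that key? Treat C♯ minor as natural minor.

The numeral I denotes a major triad on scale degree 1. With B on degree 1, the tonic of the new key is B.
Degree 1 carries a major triad in major keys, so the destination is B major.
Check: the diatonic triads of B major are B (I), C♯m (ii), D♯m (iii), E (IV), F♯ (V), G♯m (vi), A♯dim (vii°) — B major is indeed I.

B major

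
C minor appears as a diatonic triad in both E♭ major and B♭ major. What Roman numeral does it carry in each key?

vi in E♭ major; ii in B♭ major

The scale of E♭ major is E♭ F G A♭ B♭ C D; C is degree 6, and the triad built there (C-E♭-G) is minor, so it is vi.
The scale of B♭ major is B♭ C D E♭ F G A; C is degree 2, and the triad built there (C-E♭-G) is minor, so it is ii.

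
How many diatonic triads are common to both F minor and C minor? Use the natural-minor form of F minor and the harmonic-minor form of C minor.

Diatonic triads of F minor (natural minor): F minor (i), G diminished (ii°), A♭ major (III), B♭ minor (iv), C minor (v), D♭ major (VI), E♭ major (VII).
Diatonic triads of C minor (harmonic minor): C minor (i), D diminished (ii°), E♭ augmented (III+), F minor (iv), G major (V), A♭ major (VI), B diminished (vii°).
Matching root and quality in both lists: F minor, A♭ major, C minor.
That gives 3 common triads.

3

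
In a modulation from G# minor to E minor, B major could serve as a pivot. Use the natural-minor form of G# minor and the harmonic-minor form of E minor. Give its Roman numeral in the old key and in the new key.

III in G# minor; V in E minor

The scale of G# minor (natural minor) is G# A# B C# D# E F#; B is degree 3, and the triad built there (B-D#-F#) is major, so it is III.
The scale of E minor (harmonic minor) is E F# G A B C D#; B is degree 5, and the triad built there (B-D#-F#) is major, so it is V.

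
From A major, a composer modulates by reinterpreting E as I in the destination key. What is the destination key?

E major

The numeral I denotes a major triad on scale degree 1. With E on degree 1, the tonic of the new key is E.
Degree 1 carries a major triad in major keys, so the destination is E major.
Check: the diatonic triads of E major are E (I), F♯m (ii), G♯m (iii), A (IV), B (V), C♯m (vi), D♯dim (vii°) — E is indeed I.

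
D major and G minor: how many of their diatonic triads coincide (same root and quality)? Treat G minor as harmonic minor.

1

Diatonic triads of D major: D (I), Em (ii), F#m (iii), G (IV), A (V), Bm (vi), C#dim (vii°).
Diatonic triads of G minor (harmonic minor): Gm (i), Adim (ii°), Bbaug (III+), Cm (iv), D (V), Eb (VI), F#dim (vii°).
Matching root and quality in both lists: D.
That gives 1 common triad.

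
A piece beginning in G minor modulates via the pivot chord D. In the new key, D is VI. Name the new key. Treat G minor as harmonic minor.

The numeral VI denotes a major triad on scale degree 6. With D on degree 6, the tonic of the new key is F♯.
Degree 6 carries a major triad in minor keys, so the destination is F♯ minor.
Check: the diatonic triads of F♯ minor (natural minor) are F♯m (i), G♯dim (ii°), A (III), Bm (iv), C♯m (v), D (VI), E (VII) — D is indeed VI.

F♯ minor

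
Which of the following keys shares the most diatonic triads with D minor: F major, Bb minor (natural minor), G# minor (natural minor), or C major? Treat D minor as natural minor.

F major

Triads of D minor (natural minor): D minor (i), E diminished (ii°), F major (III), G minor (iv), A minor (v), Bb major (VI), C major (VII).
F major shares 7: Dm, Edim, F, Gm, Am, Bb, C.
Bb minor (natural minor) shares 0: none.
G# minor (natural minor) shares 0: none.
C major shares 4: Dm, F, Am, C.
The most common triads (7) are shared with F major.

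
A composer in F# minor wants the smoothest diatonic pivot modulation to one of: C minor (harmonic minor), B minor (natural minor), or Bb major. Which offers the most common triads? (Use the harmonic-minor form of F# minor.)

Triads of F# minor (harmonic minor): F#m (i), G#dim (ii°), Aaug (III+), Bm (iv), C# (V), D (VI), E#dim (vii°).
C minor (harmonic minor) shares 0: none.
B minor (natural minor) shares 3: F#m, Bm, D.
Bb major shares 0: none.
The most common triads (3) are shared with B minor.

B minor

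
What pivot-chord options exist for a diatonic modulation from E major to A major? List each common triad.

E, F#m, A, C#m

Triads in E major: E (I), F#m (ii), G#m (iii), A (IV), B (V), C#m (vi), D#dim (vii°).
Triads in A major: A (I), Bm (ii), C#m (iii), D (IV), E (V), F#m (vi), G#dim (vii°).
Shared triads with their functions: E (I in E major, V in A major); F#m (ii in E major, vi in A major); A (IV in E major, I in A major); C#m (vi in E major, iii in A major).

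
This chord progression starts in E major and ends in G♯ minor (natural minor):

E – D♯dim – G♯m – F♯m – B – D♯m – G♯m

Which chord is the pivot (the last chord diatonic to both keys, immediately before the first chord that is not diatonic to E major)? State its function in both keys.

B — V in E major, III in G♯ minor

Chords diatonic to E major: E, F♯m, G♯m, A, B, C♯m, D♯dim.
Reading the progression, the first chord not in that set is D♯m, so the modulation leaves E major there.
The chord immediately before D♯m is B, which is diatonic to both keys: V in E major and III in G♯ minor.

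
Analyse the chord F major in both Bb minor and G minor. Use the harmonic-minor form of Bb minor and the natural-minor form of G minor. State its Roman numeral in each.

V in Bb minor; VII in G minor

The scale of Bb minor (harmonic minor) is Bb C Db Eb F Gb A; F is degree 5, and the triad built there (F-A-C) is major, so it is V.
The scale of G minor (natural minor) is G A Bb C D Eb F; F is degree 7, and the triad built there (F-A-C) is major, so it is VII.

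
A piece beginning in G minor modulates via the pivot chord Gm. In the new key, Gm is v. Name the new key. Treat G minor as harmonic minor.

The numeral v denotes a minor triad on scale degree 5. With G on degree 5, the tonic of the new key is C.
Degree 5 carries a minor triad in natural-minor keys, so the destination is C minor.
Check: the diatonic triads of C minor (natural minor) are Cm (i), Ddim (ii°), Eb (III), Fm (iv), Gm (v), Ab (VI), Bb (VII) — Gm is indeed v.

C minor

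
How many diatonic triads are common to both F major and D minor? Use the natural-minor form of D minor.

7

Diatonic triads of F major: F major (I), G minor (ii), A minor (iii), Bb major (IV), C major (V), D minor (vi), E diminished (vii°).
Diatonic triads of D minor (natural minor): D minor (i), E diminished (ii°), F major (III), G minor (iv), A minor (v), Bb major (VI), C major (VII).
Matching root and quality in both lists: F major, G minor, A minor, Bb major, C major, D minor, E diminished.
That gives 7 common triads.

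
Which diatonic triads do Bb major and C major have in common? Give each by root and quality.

Dm, F

Triads in Bb major: Bb (I), Cm (ii), Dm (iii), Eb (IV), F (V), Gm (vi), Adim (vii°).
Triads in C major: C (I), Dm (ii), Em (iii), F (IV), G (V), Am (vi), Bdim (vii°).
Shared triads with their functions: Dm (iii in Bb major, ii in C major); F (V in Bb major, IV in C major).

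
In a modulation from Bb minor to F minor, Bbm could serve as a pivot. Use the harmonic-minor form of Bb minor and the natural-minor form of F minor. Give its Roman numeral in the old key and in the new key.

The scale of Bb minor (harmonic minor) is Bb C Db Eb F Gb A; Bb is degree 1, and the triad built there (Bb-Db-F) is minor, so it is i.
The scale of F minor (natural minor) is F G Ab Bb C Db Eb; Bb is degree 4, and the triad built there (Bb-Db-F) is minor, so it is iv.

i in Bb minor; iv in F minor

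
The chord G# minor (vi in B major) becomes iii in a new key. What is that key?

E major

The numeral iii denotes a minor triad on scale degree 3. With G# on degree 3, the tonic of the new key is E.
Degree 3 carries a minor triad in major keys, so the destination is E major.
Check: the diatonic triads of E major are E (I), F#m (ii), G#m (iii), A (IV), B (V), C#m (vi), D#dim (vii°) — G# minor is indeed iii.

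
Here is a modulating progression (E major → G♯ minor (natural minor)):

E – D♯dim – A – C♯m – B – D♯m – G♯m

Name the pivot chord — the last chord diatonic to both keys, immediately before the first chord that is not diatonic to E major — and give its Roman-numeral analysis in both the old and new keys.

B — V in E major, III in G♯ minor

Chords diatonic to E major: E, F♯m, G♯m, A, B, C♯m, D♯dim.
Reading the progression, the first chord not in that set is D♯m, so the modulation leaves E major there.
The chord immediately before D♯m is B, which is diatonic to both keys: V in E major and III in G♯ minor.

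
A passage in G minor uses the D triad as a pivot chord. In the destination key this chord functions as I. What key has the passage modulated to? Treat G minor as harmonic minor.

D major

The numeral I denotes a major triad on scale degree 1. With D on degree 1, the tonic of the new key is D.
Degree 1 carries a major triad in major keys, so the destination is D major.
Check: the diatonic triads of D major are D (I), Em (ii), F#m (iii), G (IV), A (V), Bm (vi), C#dim (vii°) — D is indeed I.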